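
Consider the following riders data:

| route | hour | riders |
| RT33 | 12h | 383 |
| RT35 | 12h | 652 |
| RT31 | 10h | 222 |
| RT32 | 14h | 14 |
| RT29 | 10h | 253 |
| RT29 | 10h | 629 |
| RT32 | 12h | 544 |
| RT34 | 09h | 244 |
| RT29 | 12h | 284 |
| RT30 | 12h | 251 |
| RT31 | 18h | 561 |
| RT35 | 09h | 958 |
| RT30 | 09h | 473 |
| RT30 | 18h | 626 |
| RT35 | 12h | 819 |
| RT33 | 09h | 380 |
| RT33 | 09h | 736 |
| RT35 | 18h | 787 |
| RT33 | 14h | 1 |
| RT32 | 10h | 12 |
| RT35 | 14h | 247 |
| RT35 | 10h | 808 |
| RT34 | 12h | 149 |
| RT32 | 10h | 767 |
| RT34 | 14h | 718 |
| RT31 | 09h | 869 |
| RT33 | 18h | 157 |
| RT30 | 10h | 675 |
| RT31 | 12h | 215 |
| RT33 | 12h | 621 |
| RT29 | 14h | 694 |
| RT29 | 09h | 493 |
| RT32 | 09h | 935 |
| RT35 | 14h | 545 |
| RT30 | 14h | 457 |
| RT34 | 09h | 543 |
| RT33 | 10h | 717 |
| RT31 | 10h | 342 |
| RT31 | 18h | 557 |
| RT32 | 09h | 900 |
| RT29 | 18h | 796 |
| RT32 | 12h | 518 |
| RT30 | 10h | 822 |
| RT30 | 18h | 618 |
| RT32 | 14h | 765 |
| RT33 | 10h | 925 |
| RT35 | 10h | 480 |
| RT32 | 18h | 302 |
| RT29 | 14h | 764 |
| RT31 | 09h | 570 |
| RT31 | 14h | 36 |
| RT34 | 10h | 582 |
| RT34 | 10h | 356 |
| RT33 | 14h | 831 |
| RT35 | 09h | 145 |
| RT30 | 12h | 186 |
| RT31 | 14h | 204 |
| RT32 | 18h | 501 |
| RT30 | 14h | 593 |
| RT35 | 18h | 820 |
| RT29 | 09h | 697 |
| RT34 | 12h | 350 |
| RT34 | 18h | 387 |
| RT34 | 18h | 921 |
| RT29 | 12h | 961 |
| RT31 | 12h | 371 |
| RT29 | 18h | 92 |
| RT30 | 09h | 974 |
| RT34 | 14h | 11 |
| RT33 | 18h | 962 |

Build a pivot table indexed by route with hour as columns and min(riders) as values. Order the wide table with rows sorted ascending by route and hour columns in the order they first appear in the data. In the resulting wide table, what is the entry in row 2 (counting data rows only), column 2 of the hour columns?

With rows sorted ascending by route, row 2 is route=RT30. hour columns in first-appearance order: 12h, 10h, 14h, 09h, 18h; column 2 is 10h.
Long rows with route=RT30, hour=10h: min(675, 822) = 675.

675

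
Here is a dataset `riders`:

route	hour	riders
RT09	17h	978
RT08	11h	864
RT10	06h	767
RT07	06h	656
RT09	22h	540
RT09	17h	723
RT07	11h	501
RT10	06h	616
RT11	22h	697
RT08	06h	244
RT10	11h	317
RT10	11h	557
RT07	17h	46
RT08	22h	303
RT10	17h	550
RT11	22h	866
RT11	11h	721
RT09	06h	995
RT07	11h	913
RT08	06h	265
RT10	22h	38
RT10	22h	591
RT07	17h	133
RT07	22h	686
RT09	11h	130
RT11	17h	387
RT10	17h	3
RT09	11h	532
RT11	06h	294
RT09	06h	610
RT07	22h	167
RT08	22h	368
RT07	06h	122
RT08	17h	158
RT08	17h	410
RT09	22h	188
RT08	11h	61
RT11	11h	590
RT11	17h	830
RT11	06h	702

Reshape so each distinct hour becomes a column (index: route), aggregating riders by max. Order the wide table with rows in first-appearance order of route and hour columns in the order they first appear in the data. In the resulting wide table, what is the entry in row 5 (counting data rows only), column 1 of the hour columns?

830

With rows in first-appearance order of route, row 5 is route=RT11. hour columns in first-appearance order: 17h, 11h, 06h, 22h; column 1 is 17h.
Long rows with route=RT11, hour=17h: max(387, 830) = 830.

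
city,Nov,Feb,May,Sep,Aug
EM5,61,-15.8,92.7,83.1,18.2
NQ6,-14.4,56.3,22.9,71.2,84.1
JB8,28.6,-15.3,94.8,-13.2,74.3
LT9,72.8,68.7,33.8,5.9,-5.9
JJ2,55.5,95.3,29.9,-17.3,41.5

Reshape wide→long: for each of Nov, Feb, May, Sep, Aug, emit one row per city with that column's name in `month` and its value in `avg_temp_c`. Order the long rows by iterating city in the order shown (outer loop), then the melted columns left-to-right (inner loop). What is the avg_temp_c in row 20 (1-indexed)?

-5.9

25 rows total (5 × 5). Row 20: index ⌊(20-1)/5⌋ = 3 into city → LT9; (20-1) mod 5 = 4 into the melted columns → Aug.
So row 20 is (LT9, Aug, -5.9); avg_temp_c = -5.9.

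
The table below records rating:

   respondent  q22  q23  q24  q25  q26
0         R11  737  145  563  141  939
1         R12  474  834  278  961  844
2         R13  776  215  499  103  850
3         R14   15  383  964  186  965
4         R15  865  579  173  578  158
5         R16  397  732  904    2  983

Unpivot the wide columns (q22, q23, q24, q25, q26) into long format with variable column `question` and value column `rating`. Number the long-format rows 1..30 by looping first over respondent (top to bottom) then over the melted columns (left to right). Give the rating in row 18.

30 rows total (6 × 5). Row 18: index ⌊(18-1)/5⌋ = 3 into respondent → R14; (18-1) mod 5 = 2 into the melted columns → q24.
So row 18 is (R14, q24, 964); rating = 964.

964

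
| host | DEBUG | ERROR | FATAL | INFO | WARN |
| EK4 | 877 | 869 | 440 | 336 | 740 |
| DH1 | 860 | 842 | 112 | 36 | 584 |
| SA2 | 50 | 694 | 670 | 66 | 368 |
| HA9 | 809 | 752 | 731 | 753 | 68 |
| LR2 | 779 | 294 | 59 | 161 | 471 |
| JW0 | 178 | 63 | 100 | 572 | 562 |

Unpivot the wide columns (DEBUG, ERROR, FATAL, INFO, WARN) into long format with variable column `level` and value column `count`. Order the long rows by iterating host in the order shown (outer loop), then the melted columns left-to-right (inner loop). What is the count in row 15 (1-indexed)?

30 rows total (6 × 5). Row 15: index ⌊(15-1)/5⌋ = 2 into host → SA2; (15-1) mod 5 = 4 into the melted columns → WARN.
So row 15 is (SA2, WARN, 368); count = 368.

368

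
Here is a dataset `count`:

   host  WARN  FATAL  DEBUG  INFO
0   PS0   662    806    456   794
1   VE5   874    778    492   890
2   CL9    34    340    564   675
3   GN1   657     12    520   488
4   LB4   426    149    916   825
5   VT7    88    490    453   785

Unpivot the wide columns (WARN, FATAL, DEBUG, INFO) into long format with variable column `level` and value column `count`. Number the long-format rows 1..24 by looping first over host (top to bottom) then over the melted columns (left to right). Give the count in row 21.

88

24 rows total (6 × 4). Row 21: index ⌊(21-1)/4⌋ = 5 into host → VT7; (21-1) mod 4 = 0 into the melted columns → WARN.
So row 21 is (VT7, WARN, 88); count = 88.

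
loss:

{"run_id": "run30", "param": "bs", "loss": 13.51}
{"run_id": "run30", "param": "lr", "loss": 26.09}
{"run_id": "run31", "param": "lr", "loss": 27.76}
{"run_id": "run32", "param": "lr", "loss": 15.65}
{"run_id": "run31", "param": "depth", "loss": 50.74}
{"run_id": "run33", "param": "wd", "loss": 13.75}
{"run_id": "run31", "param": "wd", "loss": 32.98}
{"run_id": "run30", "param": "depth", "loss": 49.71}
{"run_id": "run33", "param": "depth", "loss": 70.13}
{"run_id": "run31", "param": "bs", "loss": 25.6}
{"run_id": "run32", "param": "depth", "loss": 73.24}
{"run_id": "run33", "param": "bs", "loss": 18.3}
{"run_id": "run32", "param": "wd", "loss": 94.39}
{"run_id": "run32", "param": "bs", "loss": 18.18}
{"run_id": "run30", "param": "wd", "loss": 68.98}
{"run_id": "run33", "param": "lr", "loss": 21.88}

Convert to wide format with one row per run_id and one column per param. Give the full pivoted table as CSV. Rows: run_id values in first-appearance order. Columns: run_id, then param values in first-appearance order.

run_id,bs,lr,depth,wd
run30,13.51,26.09,49.71,68.98
run31,25.6,27.76,50.74,32.98
run32,18.18,15.65,73.24,94.39
run33,18.3,21.88,70.13,13.75

Columns: run_id plus the 4 distinct param values (bs, lr, depth, wd).
For example, row run30 column bs takes loss=13.51 from the long row (run30, bs).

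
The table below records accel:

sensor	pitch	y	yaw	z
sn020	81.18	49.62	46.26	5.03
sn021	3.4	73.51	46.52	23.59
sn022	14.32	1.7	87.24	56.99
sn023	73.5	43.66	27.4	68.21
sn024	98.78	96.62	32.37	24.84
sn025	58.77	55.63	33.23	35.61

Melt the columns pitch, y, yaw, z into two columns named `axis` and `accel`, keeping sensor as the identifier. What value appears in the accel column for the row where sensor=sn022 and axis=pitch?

Unpivoting turns each (sensor, wide-column) pair into one long row.
The wide cell at row sn022, column pitch holds 14.32, so the long row (sn022, pitch) has accel=14.32.

14.32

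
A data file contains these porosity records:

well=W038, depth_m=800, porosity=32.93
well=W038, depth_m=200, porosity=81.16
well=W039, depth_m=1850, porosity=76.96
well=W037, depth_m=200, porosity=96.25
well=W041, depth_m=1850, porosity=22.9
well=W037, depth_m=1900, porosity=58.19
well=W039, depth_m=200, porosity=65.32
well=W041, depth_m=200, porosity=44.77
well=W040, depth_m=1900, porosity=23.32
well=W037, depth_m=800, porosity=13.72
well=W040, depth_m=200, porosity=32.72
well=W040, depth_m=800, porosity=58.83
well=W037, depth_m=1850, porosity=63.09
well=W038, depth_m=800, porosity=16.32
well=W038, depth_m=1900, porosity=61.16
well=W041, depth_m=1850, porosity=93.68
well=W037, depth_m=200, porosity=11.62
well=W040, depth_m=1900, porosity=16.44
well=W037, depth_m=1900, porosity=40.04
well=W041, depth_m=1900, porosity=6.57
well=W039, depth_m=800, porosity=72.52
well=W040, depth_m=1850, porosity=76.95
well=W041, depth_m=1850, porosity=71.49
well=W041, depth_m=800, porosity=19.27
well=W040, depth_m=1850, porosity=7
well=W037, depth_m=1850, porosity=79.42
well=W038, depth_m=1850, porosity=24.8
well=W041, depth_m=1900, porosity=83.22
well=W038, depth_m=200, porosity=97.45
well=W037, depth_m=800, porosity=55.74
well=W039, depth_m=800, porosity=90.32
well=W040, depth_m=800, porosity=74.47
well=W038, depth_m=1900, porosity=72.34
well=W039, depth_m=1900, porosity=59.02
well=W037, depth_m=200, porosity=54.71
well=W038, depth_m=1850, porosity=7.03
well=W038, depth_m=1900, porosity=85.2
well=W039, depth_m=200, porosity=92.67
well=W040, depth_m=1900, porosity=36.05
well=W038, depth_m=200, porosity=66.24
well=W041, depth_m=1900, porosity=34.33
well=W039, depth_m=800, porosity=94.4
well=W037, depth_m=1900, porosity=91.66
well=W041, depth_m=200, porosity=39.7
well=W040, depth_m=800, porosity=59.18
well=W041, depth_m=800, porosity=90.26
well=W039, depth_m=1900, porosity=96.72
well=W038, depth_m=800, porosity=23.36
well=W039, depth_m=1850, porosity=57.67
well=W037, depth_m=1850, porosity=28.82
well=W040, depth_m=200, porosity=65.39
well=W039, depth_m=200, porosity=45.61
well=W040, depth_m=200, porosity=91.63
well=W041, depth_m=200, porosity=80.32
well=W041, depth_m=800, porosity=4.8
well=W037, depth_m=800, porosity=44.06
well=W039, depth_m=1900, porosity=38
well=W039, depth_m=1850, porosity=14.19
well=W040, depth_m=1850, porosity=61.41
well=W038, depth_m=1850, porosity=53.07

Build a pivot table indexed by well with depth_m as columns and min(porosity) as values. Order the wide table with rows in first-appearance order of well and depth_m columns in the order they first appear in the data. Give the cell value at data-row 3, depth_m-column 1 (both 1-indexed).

13.72

With rows in first-appearance order of well, row 3 is well=W037. depth_m columns in first-appearance order: 800, 200, 1850, 1900; column 1 is 800.
Long rows with well=W037, depth_m=800: min(13.72, 55.74, 44.06) = 13.72.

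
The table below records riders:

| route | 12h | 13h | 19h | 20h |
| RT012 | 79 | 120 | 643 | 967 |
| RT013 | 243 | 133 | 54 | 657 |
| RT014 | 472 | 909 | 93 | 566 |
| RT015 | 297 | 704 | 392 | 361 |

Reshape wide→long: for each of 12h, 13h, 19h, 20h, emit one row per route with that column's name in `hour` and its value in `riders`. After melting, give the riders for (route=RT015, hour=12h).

297

Unpivoting turns each (route, wide-column) pair into one long row.
The wide cell at row RT015, column 12h holds 297, so the long row (RT015, 12h) has riders=297.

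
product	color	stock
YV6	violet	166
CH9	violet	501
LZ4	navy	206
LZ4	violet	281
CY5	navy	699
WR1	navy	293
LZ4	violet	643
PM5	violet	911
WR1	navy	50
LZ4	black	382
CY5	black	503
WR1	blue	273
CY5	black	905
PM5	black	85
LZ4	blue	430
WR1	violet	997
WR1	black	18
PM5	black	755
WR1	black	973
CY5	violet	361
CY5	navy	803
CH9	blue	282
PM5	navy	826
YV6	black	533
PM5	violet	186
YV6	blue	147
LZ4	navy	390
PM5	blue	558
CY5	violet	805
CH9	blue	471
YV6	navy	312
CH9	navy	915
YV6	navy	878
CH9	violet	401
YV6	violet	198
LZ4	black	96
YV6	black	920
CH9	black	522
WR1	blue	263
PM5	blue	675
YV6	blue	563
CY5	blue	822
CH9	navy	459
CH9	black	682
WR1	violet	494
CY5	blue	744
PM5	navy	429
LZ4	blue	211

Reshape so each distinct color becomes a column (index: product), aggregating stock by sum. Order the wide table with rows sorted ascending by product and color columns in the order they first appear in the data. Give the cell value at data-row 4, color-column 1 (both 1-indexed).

With rows sorted ascending by product, row 4 is product=PM5. color columns in first-appearance order: violet, navy, black, blue; column 1 is violet.
Long rows with product=PM5, color=violet: 911 + 186 = 1097.

1097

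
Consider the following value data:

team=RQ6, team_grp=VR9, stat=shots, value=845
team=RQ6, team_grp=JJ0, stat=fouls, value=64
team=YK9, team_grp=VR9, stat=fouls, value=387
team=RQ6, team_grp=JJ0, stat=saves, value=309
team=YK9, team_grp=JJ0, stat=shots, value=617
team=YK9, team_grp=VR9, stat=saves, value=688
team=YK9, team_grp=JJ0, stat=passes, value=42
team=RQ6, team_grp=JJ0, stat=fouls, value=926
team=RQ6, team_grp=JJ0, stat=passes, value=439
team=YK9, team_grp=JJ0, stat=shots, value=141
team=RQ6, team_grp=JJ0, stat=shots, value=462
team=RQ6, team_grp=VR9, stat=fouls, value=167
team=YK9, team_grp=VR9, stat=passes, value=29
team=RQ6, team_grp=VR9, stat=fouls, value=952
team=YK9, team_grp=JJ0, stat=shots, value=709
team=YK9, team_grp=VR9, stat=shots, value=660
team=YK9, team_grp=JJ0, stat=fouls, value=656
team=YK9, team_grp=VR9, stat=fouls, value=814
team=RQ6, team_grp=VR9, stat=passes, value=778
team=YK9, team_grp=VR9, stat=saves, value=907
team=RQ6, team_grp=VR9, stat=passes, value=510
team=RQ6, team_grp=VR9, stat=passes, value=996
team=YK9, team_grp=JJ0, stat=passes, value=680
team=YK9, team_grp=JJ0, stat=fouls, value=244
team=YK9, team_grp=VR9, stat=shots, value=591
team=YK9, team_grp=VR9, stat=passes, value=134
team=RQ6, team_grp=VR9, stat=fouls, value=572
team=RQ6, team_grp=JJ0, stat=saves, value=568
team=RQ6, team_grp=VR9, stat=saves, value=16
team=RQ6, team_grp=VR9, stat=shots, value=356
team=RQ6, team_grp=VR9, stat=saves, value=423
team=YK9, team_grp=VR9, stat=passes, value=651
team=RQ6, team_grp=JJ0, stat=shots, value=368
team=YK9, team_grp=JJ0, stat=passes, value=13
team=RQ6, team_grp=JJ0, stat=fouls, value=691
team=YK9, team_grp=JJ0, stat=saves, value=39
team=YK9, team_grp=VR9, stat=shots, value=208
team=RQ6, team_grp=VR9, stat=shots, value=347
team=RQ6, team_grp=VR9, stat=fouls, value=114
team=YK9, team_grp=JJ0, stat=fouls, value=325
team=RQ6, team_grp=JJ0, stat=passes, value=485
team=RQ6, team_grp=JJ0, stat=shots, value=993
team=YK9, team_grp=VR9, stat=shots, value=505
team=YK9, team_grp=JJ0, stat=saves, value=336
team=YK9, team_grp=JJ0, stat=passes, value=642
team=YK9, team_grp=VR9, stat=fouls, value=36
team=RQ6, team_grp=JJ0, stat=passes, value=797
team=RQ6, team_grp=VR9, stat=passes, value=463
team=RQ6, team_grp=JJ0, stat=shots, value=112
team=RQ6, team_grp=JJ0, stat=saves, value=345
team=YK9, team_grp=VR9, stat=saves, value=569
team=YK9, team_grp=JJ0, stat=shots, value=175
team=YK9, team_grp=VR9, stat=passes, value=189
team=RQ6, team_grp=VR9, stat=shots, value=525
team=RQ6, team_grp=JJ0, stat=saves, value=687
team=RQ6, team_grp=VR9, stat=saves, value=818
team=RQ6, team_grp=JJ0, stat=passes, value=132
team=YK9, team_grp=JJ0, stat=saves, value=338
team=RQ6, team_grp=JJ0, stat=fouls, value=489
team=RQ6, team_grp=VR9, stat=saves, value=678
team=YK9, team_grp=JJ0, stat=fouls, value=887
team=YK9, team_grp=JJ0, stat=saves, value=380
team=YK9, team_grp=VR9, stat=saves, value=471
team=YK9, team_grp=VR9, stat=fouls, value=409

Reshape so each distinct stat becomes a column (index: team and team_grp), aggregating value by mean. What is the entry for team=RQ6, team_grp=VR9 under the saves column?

Rows with team=RQ6, team_grp=VR9 and stat=saves: value values are 16, 423, 818, 678.
(16 + 423 + 818 + 678) / 4 = 483.75.

483.75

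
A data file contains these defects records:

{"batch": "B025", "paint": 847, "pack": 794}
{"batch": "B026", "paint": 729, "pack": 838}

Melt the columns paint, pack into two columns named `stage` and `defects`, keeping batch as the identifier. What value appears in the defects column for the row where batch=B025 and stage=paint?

847

Unpivoting turns each (batch, wide-column) pair into one long row.
The wide cell at row B025, column paint holds 847, so the long row (B025, paint) has defects=847.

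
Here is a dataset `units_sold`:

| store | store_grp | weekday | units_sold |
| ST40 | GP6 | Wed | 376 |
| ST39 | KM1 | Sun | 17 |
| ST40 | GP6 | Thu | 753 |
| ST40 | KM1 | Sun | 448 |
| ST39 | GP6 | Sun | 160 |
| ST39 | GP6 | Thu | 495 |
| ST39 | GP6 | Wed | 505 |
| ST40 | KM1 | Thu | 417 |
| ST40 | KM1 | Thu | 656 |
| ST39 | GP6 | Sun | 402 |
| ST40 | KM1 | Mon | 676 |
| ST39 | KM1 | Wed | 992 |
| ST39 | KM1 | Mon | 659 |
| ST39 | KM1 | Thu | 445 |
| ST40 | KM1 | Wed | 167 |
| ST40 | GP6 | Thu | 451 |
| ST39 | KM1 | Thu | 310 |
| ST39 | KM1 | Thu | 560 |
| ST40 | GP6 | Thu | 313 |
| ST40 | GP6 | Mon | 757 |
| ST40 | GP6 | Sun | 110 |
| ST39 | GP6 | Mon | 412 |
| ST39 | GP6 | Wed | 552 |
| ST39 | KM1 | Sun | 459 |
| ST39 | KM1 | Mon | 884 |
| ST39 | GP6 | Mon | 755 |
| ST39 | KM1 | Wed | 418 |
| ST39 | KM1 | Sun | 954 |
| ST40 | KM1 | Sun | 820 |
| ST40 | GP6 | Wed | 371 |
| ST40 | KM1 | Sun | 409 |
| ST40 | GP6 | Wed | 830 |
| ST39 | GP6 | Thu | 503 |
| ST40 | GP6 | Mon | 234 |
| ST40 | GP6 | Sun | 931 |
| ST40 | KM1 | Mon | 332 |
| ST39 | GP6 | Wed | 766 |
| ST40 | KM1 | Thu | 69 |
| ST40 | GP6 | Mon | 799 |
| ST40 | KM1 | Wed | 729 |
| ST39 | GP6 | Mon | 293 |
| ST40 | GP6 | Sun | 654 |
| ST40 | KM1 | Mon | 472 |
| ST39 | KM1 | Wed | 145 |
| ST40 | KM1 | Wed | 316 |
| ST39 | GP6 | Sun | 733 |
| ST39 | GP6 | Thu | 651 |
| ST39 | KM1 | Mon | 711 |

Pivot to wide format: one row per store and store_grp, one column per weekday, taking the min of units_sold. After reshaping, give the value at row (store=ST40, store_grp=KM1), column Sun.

409

Rows with store=ST40, store_grp=KM1 and weekday=Sun: units_sold values are 448, 820, 409.
min(448, 820, 409) = 409.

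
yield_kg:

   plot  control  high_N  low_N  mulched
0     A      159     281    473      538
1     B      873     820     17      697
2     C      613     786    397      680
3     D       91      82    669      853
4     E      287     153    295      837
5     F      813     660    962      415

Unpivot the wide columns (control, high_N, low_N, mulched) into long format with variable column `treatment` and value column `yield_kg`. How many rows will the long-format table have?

24

6 plot values × 4 melted columns = 24 rows.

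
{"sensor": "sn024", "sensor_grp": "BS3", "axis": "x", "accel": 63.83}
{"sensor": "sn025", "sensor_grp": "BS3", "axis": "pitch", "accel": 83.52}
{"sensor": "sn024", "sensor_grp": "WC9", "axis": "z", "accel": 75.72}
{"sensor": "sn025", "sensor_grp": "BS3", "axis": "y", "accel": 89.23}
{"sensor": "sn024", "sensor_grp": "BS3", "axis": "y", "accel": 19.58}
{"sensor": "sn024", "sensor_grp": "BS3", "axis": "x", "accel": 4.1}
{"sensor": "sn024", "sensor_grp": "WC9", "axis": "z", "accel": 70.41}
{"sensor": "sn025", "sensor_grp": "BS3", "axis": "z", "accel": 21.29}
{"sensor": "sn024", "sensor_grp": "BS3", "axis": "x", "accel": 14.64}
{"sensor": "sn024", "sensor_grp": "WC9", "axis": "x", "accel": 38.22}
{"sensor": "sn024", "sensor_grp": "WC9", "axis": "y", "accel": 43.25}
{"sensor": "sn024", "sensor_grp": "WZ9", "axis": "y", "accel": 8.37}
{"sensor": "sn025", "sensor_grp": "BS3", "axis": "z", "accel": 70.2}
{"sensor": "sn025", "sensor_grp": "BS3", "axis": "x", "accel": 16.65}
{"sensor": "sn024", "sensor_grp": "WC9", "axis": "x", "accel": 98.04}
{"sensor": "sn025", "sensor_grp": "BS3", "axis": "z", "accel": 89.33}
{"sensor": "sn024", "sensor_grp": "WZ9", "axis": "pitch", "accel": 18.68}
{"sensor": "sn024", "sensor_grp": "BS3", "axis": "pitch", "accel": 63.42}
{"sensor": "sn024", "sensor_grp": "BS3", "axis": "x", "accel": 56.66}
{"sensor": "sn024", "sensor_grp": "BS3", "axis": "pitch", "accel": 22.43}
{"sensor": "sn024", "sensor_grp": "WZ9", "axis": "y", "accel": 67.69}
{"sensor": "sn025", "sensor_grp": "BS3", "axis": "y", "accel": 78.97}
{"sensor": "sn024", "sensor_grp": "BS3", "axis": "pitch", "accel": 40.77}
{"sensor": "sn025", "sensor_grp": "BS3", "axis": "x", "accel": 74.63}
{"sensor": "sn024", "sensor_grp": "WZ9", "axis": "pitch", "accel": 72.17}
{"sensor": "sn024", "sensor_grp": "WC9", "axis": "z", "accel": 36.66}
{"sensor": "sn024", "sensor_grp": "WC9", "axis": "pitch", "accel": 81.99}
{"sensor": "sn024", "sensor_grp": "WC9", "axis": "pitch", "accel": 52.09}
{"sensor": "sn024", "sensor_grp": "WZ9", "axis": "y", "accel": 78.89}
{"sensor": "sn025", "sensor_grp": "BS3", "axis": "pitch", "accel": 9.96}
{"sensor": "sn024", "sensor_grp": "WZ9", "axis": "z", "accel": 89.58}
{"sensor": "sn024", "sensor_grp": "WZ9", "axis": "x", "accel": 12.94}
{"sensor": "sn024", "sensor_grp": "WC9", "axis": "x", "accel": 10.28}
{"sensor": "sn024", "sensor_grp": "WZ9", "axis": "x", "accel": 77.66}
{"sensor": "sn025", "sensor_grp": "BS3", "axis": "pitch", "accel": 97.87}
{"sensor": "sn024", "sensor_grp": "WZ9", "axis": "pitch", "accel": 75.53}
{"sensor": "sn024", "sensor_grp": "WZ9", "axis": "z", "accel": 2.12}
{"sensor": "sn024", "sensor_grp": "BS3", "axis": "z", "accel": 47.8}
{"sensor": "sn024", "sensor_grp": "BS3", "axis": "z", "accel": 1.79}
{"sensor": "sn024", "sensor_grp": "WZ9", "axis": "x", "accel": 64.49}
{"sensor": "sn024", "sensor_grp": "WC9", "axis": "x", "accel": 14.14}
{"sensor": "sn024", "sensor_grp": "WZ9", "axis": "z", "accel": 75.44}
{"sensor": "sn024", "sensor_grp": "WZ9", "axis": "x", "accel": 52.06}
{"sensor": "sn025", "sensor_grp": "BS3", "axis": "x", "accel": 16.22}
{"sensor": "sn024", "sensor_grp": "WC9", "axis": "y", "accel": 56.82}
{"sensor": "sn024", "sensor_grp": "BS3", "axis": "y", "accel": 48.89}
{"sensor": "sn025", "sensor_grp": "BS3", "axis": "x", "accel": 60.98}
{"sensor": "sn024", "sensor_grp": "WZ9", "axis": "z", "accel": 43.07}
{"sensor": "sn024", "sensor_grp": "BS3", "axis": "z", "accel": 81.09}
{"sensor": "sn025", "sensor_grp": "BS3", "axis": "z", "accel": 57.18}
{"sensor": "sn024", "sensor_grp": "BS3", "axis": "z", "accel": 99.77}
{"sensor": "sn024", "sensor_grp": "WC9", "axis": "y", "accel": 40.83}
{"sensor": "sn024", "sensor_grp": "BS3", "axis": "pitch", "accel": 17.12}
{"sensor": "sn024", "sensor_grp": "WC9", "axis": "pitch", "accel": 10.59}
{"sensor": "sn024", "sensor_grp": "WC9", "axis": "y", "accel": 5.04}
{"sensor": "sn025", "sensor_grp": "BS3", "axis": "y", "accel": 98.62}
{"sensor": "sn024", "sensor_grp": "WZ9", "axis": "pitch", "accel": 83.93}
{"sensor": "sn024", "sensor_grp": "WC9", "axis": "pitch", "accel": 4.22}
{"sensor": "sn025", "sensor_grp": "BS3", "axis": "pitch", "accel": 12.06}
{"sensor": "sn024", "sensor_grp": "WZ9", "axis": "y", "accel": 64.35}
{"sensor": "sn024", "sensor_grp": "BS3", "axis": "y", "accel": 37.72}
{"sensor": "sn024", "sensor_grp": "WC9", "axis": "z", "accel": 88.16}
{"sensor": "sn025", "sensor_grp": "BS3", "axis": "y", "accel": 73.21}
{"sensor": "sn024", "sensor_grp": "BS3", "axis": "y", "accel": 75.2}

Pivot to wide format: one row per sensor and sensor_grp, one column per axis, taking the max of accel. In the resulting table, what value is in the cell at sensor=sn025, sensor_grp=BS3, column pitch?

Rows with sensor=sn025, sensor_grp=BS3 and axis=pitch: accel values are 83.52, 9.96, 97.87, 12.06.
max(83.52, 9.96, 97.87, 12.06) = 97.87.

97.87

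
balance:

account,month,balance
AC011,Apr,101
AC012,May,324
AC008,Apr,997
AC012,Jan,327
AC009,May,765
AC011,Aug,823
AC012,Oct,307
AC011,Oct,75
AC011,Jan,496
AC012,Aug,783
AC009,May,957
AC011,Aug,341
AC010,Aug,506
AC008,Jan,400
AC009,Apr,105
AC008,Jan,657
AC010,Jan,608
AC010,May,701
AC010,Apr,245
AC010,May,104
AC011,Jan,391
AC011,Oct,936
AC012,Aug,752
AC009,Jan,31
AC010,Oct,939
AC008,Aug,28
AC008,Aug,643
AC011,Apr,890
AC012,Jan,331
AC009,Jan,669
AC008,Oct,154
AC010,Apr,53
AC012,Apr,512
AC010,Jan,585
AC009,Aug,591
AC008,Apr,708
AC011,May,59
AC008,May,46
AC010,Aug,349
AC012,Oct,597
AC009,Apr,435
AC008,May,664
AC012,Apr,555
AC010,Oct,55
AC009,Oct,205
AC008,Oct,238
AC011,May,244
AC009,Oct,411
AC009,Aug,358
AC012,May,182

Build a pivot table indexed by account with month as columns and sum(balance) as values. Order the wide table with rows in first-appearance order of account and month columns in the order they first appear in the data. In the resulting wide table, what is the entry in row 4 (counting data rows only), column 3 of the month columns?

700

With rows in first-appearance order of account, row 4 is account=AC009. month columns in first-appearance order: Apr, May, Jan, Aug, Oct; column 3 is Jan.
Long rows with account=AC009, month=Jan: 31 + 669 = 700.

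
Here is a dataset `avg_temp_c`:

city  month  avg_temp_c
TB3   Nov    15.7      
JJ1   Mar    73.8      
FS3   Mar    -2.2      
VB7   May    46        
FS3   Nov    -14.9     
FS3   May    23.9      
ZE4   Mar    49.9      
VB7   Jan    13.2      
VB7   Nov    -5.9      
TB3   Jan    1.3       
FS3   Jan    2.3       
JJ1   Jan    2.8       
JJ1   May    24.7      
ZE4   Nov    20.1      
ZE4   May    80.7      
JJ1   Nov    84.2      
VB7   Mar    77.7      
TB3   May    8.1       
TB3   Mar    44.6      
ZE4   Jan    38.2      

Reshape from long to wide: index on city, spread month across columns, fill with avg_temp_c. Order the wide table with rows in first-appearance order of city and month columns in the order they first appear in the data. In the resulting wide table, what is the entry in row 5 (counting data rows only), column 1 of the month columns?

20.1

With rows in first-appearance order of city, row 5 is city=ZE4. month columns in first-appearance order: Nov, Mar, May, Jan; column 1 is Nov.
Long rows with city=ZE4, month=Nov: avg_temp_c = 20.1.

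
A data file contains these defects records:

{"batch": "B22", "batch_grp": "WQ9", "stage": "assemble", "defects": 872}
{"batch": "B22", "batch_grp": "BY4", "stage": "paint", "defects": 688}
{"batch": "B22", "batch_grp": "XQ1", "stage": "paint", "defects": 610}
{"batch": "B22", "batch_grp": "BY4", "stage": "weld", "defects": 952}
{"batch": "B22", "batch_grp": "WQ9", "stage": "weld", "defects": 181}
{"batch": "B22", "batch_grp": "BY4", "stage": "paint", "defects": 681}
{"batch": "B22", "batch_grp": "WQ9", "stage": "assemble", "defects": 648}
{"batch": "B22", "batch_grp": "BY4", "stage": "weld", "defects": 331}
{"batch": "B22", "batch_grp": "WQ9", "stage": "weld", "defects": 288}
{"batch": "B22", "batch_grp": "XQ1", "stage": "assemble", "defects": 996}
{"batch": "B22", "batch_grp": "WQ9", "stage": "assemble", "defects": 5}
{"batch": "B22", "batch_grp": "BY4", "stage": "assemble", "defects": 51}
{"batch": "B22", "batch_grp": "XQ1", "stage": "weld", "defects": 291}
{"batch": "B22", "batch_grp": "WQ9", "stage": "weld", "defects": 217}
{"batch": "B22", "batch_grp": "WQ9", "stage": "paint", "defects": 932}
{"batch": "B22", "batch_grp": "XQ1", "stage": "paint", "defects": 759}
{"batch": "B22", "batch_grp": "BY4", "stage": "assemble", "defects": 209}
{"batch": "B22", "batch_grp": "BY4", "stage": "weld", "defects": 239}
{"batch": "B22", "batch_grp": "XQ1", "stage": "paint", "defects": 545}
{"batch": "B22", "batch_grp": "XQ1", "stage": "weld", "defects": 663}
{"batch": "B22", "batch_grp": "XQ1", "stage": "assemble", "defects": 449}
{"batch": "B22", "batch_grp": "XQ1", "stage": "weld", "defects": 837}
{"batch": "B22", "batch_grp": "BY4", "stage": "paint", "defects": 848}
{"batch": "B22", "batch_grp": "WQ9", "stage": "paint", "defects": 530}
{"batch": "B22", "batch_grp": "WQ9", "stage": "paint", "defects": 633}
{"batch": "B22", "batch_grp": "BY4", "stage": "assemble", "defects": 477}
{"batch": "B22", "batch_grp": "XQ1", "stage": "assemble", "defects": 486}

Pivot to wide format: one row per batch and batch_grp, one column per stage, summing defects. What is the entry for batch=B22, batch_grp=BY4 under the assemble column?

737

Rows with batch=B22, batch_grp=BY4 and stage=assemble: defects values are 51, 209, 477.
51 + 209 + 477 = 737.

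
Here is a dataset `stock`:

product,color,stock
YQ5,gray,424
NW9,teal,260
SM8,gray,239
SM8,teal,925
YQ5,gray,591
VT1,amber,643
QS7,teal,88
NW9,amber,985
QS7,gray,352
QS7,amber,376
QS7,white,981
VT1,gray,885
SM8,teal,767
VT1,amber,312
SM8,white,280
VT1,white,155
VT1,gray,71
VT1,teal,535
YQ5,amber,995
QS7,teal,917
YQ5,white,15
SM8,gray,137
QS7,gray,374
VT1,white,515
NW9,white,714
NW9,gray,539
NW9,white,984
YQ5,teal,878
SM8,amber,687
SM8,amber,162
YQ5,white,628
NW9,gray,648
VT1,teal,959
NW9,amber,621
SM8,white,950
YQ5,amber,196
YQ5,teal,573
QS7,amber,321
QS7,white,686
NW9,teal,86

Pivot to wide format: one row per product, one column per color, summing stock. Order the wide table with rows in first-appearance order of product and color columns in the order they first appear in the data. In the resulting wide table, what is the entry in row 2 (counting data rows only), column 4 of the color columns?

1698

With rows in first-appearance order of product, row 2 is product=NW9. color columns in first-appearance order: gray, teal, amber, white; column 4 is white.
Long rows with product=NW9, color=white: 714 + 984 = 1698.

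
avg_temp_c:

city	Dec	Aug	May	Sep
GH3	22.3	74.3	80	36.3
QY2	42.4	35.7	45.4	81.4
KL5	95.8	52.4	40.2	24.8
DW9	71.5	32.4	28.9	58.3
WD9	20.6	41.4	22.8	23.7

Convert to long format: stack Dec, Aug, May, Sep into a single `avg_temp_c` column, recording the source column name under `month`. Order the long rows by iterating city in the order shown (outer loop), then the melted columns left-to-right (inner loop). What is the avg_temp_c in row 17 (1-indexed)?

20.6

20 rows total (5 × 4). Row 17: index ⌊(17-1)/4⌋ = 4 into city → WD9; (17-1) mod 4 = 0 into the melted columns → Dec.
So row 17 is (WD9, Dec, 20.6); avg_temp_c = 20.6.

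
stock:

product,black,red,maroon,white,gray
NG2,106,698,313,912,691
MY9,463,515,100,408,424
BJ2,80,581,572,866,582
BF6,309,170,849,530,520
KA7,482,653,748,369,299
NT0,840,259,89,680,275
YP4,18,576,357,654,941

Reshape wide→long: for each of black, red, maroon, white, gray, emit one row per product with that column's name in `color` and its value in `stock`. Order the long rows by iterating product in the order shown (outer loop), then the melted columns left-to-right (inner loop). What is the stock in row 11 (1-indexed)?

80

35 rows total (7 × 5). Row 11: index ⌊(11-1)/5⌋ = 2 into product → BJ2; (11-1) mod 5 = 0 into the melted columns → black.
So row 11 is (BJ2, black, 80); stock = 80.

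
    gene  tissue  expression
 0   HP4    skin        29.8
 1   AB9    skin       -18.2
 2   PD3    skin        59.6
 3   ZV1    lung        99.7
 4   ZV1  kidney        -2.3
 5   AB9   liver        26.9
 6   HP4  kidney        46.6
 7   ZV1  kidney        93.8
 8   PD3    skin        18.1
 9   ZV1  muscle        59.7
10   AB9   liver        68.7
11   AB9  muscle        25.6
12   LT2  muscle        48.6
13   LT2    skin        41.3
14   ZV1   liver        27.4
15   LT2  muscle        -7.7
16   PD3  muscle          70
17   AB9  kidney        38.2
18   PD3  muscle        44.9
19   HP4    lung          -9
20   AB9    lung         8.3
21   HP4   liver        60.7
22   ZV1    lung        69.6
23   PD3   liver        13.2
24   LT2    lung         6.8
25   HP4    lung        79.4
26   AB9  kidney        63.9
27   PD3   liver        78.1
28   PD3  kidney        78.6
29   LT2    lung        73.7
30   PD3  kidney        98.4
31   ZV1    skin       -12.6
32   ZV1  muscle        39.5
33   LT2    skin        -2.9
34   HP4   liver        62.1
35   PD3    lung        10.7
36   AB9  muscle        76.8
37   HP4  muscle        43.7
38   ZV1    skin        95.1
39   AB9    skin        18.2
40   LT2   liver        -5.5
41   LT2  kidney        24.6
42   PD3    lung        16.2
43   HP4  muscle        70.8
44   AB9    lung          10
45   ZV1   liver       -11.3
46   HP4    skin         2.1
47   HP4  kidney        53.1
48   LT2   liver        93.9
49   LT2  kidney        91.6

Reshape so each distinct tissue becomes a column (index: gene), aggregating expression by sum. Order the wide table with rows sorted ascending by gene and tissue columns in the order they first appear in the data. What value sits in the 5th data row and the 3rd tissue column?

With rows sorted ascending by gene, row 5 is gene=ZV1. tissue columns in first-appearance order: skin, lung, kidney, liver, muscle; column 3 is kidney.
Long rows with gene=ZV1, tissue=kidney: -2.3 + 93.8 = 91.5.

91.5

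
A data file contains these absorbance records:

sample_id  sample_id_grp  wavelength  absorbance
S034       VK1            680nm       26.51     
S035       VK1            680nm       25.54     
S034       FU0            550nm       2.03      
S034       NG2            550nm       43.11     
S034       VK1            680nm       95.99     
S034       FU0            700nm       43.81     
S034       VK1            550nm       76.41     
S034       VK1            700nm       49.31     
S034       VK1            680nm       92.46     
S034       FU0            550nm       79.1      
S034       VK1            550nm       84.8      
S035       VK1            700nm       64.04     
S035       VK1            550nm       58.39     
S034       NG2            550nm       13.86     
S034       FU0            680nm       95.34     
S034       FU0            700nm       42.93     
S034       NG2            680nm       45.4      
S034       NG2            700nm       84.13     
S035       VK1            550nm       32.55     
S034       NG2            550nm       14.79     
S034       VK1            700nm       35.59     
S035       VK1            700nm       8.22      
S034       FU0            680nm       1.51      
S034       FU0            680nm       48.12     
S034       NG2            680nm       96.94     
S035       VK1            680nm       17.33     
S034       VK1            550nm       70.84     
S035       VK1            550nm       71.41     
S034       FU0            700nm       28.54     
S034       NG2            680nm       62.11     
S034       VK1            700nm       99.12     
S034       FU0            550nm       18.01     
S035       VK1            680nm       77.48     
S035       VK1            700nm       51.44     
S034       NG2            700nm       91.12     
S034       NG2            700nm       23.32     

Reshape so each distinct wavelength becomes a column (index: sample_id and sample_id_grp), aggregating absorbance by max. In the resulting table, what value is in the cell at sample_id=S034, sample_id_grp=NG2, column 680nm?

Rows with sample_id=S034, sample_id_grp=NG2 and wavelength=680nm: absorbance values are 45.4, 96.94, 62.11.
max(45.4, 96.94, 62.11) = 96.94.

96.94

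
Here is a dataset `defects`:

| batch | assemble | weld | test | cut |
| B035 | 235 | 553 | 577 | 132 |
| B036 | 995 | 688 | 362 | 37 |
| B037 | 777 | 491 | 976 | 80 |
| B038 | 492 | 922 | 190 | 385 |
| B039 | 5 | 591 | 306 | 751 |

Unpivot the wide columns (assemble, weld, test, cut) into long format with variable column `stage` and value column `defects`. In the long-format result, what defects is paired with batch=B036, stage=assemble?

Unpivoting turns each (batch, wide-column) pair into one long row.
The wide cell at row B036, column assemble holds 995, so the long row (B036, assemble) has defects=995.

995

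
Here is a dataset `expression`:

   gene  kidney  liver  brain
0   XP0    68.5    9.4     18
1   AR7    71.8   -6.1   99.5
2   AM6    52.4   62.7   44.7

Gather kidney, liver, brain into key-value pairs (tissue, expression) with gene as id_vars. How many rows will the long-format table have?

9

3 gene values × 3 melted columns = 9 rows.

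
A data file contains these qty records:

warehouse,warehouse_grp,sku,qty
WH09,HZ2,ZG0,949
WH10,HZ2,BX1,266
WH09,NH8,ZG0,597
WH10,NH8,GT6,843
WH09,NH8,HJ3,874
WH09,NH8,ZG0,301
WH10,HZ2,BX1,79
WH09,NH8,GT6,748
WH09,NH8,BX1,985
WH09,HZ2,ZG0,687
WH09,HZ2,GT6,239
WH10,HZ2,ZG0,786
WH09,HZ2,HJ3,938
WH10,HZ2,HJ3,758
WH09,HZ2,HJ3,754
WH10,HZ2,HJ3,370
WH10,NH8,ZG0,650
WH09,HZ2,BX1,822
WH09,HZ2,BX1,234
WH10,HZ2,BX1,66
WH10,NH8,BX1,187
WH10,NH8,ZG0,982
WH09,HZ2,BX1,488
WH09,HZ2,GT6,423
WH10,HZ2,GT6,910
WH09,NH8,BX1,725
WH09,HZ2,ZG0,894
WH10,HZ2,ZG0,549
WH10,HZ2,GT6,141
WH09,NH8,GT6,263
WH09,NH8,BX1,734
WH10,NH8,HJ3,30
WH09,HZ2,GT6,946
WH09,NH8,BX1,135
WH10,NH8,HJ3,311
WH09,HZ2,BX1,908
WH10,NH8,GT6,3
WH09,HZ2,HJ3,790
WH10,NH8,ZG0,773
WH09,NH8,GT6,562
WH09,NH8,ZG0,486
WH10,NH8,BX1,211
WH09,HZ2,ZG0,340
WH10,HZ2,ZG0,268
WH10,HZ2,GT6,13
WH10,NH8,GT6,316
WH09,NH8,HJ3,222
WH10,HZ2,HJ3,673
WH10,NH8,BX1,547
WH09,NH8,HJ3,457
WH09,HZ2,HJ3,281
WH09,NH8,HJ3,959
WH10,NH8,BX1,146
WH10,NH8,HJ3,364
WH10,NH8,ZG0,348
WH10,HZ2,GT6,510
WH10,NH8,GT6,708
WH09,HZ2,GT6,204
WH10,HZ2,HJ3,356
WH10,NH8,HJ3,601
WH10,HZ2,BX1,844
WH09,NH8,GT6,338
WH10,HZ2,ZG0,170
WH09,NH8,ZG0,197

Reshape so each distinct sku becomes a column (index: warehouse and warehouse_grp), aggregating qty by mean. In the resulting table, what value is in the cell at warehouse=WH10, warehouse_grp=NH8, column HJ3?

Rows with warehouse=WH10, warehouse_grp=NH8 and sku=HJ3: qty values are 30, 311, 364, 601.
(30 + 311 + 364 + 601) / 4 = 326.50.

326.50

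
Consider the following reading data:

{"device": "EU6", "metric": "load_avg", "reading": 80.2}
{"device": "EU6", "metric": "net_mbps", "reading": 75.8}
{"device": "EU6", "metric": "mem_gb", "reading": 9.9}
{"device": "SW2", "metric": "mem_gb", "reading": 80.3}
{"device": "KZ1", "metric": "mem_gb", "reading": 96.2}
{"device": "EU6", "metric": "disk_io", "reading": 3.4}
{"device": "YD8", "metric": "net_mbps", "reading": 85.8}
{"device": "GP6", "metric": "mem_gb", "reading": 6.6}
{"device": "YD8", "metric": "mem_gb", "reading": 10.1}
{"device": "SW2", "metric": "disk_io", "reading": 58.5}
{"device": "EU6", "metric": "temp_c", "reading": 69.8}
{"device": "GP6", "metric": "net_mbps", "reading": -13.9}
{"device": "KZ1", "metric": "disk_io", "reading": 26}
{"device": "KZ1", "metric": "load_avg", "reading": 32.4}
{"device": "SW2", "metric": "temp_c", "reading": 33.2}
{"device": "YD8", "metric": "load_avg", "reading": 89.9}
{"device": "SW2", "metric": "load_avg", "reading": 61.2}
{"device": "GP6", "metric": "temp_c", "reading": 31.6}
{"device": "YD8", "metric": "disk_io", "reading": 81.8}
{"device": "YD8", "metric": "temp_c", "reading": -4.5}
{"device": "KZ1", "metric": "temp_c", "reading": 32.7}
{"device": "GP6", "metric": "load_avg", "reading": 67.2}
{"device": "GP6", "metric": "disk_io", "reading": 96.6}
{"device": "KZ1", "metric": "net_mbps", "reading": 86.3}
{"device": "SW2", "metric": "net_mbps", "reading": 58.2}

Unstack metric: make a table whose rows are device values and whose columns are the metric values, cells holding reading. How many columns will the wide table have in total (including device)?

1 column for device plus 5 distinct metric values → 6 columns.

6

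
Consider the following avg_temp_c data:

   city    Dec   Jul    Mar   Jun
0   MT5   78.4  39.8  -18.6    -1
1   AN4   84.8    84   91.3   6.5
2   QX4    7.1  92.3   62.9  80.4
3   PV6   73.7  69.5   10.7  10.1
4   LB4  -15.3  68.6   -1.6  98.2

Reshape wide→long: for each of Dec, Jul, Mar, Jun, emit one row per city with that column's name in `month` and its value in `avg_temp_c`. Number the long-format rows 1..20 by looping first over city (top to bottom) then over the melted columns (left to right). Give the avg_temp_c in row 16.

10.1

20 rows total (5 × 4). Row 16: index ⌊(16-1)/4⌋ = 3 into city → PV6; (16-1) mod 4 = 3 into the melted columns → Jun.
So row 16 is (PV6, Jun, 10.1); avg_temp_c = 10.1.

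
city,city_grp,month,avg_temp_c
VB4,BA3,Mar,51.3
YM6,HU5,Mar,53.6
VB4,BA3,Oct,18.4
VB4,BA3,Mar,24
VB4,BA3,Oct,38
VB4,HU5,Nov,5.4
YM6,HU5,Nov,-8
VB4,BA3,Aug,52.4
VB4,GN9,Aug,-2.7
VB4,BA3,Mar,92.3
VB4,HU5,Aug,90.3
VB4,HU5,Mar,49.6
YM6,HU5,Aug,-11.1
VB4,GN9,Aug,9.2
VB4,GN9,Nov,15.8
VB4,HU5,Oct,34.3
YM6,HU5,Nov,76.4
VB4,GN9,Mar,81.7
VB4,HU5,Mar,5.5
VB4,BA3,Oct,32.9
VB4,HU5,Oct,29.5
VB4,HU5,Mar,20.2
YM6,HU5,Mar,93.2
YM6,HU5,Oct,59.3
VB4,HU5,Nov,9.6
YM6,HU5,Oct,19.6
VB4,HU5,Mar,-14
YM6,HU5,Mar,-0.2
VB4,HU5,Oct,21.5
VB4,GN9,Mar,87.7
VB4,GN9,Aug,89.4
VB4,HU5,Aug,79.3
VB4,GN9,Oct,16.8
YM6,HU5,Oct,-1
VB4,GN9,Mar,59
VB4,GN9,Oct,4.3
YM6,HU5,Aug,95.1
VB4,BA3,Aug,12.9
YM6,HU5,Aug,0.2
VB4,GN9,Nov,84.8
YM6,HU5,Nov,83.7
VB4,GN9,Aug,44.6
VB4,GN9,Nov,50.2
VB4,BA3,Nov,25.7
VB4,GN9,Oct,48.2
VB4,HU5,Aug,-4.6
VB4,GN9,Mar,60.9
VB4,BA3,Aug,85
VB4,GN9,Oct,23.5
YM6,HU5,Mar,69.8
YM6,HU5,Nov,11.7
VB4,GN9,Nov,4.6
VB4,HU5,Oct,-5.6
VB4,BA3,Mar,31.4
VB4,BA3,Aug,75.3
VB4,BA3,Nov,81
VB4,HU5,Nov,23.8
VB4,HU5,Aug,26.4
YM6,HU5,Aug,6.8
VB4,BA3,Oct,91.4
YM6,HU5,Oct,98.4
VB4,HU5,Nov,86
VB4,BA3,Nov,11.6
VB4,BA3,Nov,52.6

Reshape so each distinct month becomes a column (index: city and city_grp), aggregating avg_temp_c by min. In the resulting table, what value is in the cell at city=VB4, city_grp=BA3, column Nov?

Rows with city=VB4, city_grp=BA3 and month=Nov: avg_temp_c values are 25.7, 81, 11.6, 52.6.
min(25.7, 81, 11.6, 52.6) = 11.6.

11.6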